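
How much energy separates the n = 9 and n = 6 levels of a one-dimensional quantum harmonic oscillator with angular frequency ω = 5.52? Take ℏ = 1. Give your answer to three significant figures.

E_n = ℏω(n + ½), so ΔE = (9 − 6) ℏω = 3 × 5.52 = 16.56.

ΔE = 16.6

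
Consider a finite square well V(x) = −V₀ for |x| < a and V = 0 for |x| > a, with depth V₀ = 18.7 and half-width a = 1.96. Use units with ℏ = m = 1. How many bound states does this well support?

The dimensionless depth is z₀ = a√(2mV₀)/ℏ = 1.96 × √(37.40) = 11.99.
The even/odd transcendental equations gain one root per π/2 in z₀, giving N = 1 + ⌊2z₀/π⌋ = 1 + ⌊7.631⌋ = 8.

N = 8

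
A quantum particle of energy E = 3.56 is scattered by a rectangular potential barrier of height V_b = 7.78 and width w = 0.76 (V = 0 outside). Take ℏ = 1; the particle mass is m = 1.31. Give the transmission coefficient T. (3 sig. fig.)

E < V_b: inside the barrier ψ ∝ e^{±κx} with κ = √(2m(V_b − E))/ℏ = 3.325.
κw = 2.527, sinh(κw) = 6.219.
Matching ψ, ψ′ at both faces gives T = [1 + V_b² sinh²(κw) / (4E(V_b − E))]⁻¹ = 1/39.95 = 0.0250.

T = 0.0250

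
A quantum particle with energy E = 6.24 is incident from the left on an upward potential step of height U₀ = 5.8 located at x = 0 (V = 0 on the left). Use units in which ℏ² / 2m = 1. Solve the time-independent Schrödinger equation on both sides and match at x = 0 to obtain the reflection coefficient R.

The wavenumbers are k₁ = √(2mE)/ℏ = 2.498 on the left and k₂ = √(2m(E − U₀))/ℏ = 0.6633 on the right.
Continuity of ψ and ψ′ at the step yields the reflection amplitude r = (k₁ − k₂)/(k₁ + k₂) = 0.5803; thus R = |r|² = 0.3368, T = 0.6632.

R = 0.337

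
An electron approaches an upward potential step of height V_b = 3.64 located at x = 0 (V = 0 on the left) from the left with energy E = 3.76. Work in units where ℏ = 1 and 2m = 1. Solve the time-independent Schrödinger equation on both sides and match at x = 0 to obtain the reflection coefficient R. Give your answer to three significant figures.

The wavenumbers are k₁ = √(2mE)/ℏ = 1.939 on the left and k₂ = √(2m(E − V_b))/ℏ = 0.3464 on the right.
Continuity of ψ and ψ′ at the step yields the reflection amplitude r = (k₁ − k₂)/(k₁ + k₂) = 0.6969; thus R = |r|² = 0.4856, T = 0.5144.

R = 0.486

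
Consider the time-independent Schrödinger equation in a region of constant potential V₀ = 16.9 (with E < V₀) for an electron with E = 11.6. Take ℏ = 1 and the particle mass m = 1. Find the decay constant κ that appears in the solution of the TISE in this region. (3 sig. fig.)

Since E < V₀ the TISE in this region is ψ'' = κ²ψ with κ = √(2m(V₀ − E))/ℏ.
κ = √(2 × 1 × 5.3) = 3.256.

κ = 3.26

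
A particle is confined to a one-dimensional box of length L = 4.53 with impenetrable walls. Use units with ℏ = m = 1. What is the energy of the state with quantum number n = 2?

Requiring ψ(0) = ψ(L) = 0 quantises k = nπ/L, hence E_n = ℏ²k²/2m = n²π²ℏ²/(2mL²).
E_2 = 2² × π² / (2 × 1 × 4.53²) = 0.9619.

E = 0.962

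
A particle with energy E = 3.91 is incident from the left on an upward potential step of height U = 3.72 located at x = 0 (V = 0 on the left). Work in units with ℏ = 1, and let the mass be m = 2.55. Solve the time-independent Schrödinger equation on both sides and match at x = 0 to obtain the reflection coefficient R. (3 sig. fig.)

R = 0.408

On each side the TISE gives plane waves with k = √(2m(E − V))/ℏ: k₁ = √(2·2.55·3.91) = 4.466, k₂ = √(2·2.55·0.19) = 0.9844.
Continuity of ψ and ψ′ at the step yields the reflection amplitude r = (k₁ − k₂)/(k₁ + k₂) = 0.6388; thus R = |r|² = 0.4080, T = 0.5920.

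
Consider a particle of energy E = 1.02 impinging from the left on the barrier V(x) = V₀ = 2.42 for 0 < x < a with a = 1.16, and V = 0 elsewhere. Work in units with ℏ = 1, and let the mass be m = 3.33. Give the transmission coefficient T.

T = 0.00327

E < V₀: inside the barrier ψ ∝ e^{±κx} with κ = √(2m(V₀ − E))/ℏ = 3.054.
κa = 3.542, sinh(κa) = 17.25.
The exact tunnelling result is T⁻¹ = 1 + V₀² sinh²(κa) / [4E(V₀ − E)] = 306.3, so T = 0.00327.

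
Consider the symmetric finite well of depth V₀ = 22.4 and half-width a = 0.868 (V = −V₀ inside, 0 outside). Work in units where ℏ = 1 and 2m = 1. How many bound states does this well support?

N = 3

Define the well-strength parameter z₀ = (a/ℏ)√(2mV₀) = 0.868 × √(2·0.5·22.4) = 4.108.
The even/odd transcendental equations gain one root per π/2 in z₀, giving N = 1 + ⌊2z₀/π⌋ = 1 + ⌊2.615⌋ = 3.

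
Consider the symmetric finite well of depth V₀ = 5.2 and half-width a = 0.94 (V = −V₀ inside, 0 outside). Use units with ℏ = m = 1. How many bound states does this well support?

Define the well-strength parameter z₀ = (a/ℏ)√(2mV₀) = 0.94 × √(2·1·5.2) = 3.031.
A new bound state (alternating even/odd) appears each time z₀ passes a multiple of π/2, so N = ⌊2z₀/π⌋ + 1 = ⌊1.930⌋ + 1 = 2.

N = 2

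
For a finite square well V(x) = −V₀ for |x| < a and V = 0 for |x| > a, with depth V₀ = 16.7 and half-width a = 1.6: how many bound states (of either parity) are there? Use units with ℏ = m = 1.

The dimensionless depth is z₀ = a√(2mV₀)/ℏ = 1.6 × √(33.40) = 9.247.
The even/odd transcendental equations gain one root per π/2 in z₀, giving N = 1 + ⌊2z₀/π⌋ = 1 + ⌊5.887⌋ = 6.

N = 6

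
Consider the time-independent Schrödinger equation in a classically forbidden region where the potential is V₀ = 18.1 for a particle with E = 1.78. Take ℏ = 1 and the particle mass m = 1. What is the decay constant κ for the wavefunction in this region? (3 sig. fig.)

κ = 5.71

Since E < V₀ the TISE in this region is ψ'' = κ²ψ with κ = √(2m(V₀ − E))/ℏ.
κ = √(2 × 1 × 16.32) = 5.713.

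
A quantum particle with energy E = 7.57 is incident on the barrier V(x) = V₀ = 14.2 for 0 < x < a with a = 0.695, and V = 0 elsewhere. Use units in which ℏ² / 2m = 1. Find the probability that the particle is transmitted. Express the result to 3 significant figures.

T = 0.105

E < V₀: inside the barrier ψ ∝ e^{±κx} with κ = √(2m(V₀ − E))/ℏ = 2.575.
κa = 1.790, sinh(κa) = 2.910.
Matching ψ, ψ′ at both faces gives T = [1 + V₀² sinh²(κa) / (4E(V₀ − E))]⁻¹ = 1/9.504 = 0.105.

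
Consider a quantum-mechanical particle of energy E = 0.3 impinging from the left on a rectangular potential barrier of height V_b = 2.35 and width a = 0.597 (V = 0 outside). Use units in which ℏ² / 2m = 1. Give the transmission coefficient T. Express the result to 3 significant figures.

T = 0.325

Since E < V_b the interior solution is evanescent with decay constant κ = √(2m(V_b − E))/ℏ = 1.432.
κa = 0.8548, sinh(κa) = 0.9627.
The exact tunnelling result is T⁻¹ = 1 + V_b² sinh²(κa) / [4E(V_b − E)] = 3.081, so T = 0.325.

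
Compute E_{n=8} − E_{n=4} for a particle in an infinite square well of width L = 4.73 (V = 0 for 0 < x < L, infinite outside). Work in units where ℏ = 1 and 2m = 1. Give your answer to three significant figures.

ΔE = 21.2

E_n = n²π²ℏ²/(2mL²), so ΔE = (8² − 4²) π²ℏ²/(2mL²).
ΔE = 48 × π² / (2 × 0.5 × 4.73²) = 21.17.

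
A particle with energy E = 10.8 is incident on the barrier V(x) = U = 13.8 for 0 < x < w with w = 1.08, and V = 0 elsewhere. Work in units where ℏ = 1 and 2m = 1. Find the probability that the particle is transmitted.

T = 0.0635

E < U: inside the barrier ψ ∝ e^{±κx} with κ = √(2m(U − E))/ℏ = 1.732.
κw = 1.871, sinh(κw) = 3.169.
Matching ψ, ψ′ at both faces gives T = [1 + U² sinh²(κw) / (4E(U − E))]⁻¹ = 1/15.76 = 0.0635.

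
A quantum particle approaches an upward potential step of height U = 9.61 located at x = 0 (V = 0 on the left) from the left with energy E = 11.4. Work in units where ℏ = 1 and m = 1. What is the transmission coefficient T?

On each side the TISE gives plane waves with k = √(2m(E − V))/ℏ: k₁ = √(2·1·11.4) = 4.775, k₂ = √(2·1·1.79) = 1.892.
Continuity of ψ and ψ′ at the step yields the reflection amplitude r = (k₁ − k₂)/(k₁ + k₂) = 0.4324; thus R = |r|² = 0.1870, T = 0.8130.

T = 0.813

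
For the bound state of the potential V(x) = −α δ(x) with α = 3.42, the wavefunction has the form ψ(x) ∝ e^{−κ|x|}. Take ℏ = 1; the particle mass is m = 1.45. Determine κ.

κ = 4.96

Integrating the TISE across x = 0 gives the cusp condition ψ'(0⁺) − ψ'(0⁻) = −(2mα/ℏ²)ψ(0).
With ψ ∝ e^{−κ|x|} this yields −2κ = −2mα/ℏ², so κ = mα/ℏ² = 4.959.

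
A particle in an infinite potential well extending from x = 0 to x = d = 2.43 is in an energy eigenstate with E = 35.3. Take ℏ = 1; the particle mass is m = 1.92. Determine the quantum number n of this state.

n = 9

From E_n = n²π²ℏ²/(2md²) invert to n = √(2md²E)/(πℏ).
n = (2.43/π) × √(2 × 1.92 × 35.3) = 9.006 → n = 9.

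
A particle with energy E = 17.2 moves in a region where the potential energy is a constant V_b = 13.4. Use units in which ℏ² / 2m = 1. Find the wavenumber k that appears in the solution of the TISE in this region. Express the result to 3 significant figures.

k = 1.95

With E > V_b the solution is oscillatory, ψ ∝ e^{±ikx} with k = √(2m(E − V_b))/ℏ.
k = √(2 × 0.5 × 3.8) = 1.949.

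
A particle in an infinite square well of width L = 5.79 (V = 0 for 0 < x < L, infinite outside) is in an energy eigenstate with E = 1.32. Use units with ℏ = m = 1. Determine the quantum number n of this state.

From E_n = n²π²ℏ²/(2mL²) invert to n = √(2mL²E)/(πℏ).
n = (5.79/π) × √(2 × 1 × 1.32) = 2.995 → n = 3.

n = 3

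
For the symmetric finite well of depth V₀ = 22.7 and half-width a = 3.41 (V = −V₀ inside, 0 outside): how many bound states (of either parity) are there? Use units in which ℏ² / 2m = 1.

Define the well-strength parameter z₀ = (a/ℏ)√(2mV₀) = 3.41 × √(2·0.5·22.7) = 16.25.
A new bound state (alternating even/odd) appears each time z₀ passes a multiple of π/2, so N = ⌊2z₀/π⌋ + 1 = ⌊10.34⌋ + 1 = 11.

N = 11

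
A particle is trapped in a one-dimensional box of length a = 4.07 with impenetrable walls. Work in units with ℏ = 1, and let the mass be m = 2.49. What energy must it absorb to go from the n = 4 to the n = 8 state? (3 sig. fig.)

ΔE = 5.74

E_n = n²π²ℏ²/(2ma²), so ΔE = (8² − 4²) π²ℏ²/(2ma²).
ΔE = 48 × π² / (2 × 2.49 × 4.07²) = 5.743.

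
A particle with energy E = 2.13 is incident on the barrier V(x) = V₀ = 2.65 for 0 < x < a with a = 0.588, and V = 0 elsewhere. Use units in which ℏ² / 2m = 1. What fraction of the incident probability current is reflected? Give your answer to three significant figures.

R = 0.232

E < V₀: inside the barrier ψ ∝ e^{±κx} with κ = √(2m(V₀ − E))/ℏ = 0.7211.
κa = 0.4240, sinh(κa) = 0.4368.
The exact tunnelling result is T⁻¹ = 1 + V₀² sinh²(κa) / [4E(V₀ − E)] = 1.302, so T = 0.768.
R = 1 − T = 0.232.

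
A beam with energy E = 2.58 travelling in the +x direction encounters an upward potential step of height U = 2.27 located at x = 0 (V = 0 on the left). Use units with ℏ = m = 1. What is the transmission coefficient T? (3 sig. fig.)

On each side the TISE gives plane waves with k = √(2m(E − V))/ℏ: k₁ = √(2·1·2.58) = 2.272, k₂ = √(2·1·0.31) = 0.7874.
Continuity of ψ and ψ′ at the step yields the reflection amplitude r = (k₁ − k₂)/(k₁ + k₂) = 0.4852; thus R = |r|² = 0.2354, T = 0.7646.

T = 0.765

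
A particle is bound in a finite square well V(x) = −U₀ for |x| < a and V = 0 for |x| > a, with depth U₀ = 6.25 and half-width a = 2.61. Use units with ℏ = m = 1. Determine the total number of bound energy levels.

N = 6

Define the well-strength parameter z₀ = (a/ℏ)√(2mU₀) = 2.61 × √(2·1·6.25) = 9.228.
A new bound state (alternating even/odd) appears each time z₀ passes a multiple of π/2, so N = ⌊2z₀/π⌋ + 1 = ⌊5.875⌋ + 1 = 6.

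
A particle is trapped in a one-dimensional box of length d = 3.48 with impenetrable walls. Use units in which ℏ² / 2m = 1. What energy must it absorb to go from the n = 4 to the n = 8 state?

ΔE = 39.1

E_n = n²π²ℏ²/(2md²), so ΔE = (8² − 4²) π²ℏ²/(2md²).
ΔE = 48 × π² / (2 × 0.5 × 3.48²) = 39.12.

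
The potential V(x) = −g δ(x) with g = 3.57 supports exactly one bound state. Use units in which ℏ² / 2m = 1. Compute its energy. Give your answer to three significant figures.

The bound state is ψ(x) = √κ e^{−κ|x|}. The derivative jump ψ'(0⁺) − ψ'(0⁻) = −(2mg/ℏ²)ψ(0) fixes κ = mg/ℏ² = 1.785.
Then E = −ℏ²κ²/(2m) = −mg²/(2ℏ²) = -3.186.

E = -3.19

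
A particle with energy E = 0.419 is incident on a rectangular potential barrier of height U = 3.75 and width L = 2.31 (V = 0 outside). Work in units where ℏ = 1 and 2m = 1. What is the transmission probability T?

T = 0.000346

Since E < U the interior solution is evanescent with decay constant κ = √(2m(U − E))/ℏ = 1.825.
κL = 4.216, sinh(κL) = 33.87.
The exact tunnelling result is T⁻¹ = 1 + U² sinh²(κL) / [4E(U − E)] = 2891, so T = 0.000346.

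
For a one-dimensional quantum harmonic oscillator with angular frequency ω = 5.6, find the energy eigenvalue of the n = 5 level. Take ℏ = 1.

E = 30.8

Using E_n = (n + ½)ℏω: E_5 = 5.5 × 5.6 = 30.80.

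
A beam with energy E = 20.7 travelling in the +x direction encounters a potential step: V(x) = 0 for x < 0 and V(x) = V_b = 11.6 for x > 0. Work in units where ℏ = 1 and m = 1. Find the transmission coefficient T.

The wavenumbers are k₁ = √(2mE)/ℏ = 6.434 on the left and k₂ = √(2m(E − V_b))/ℏ = 4.266 on the right.
Continuity of ψ and ψ′ at the step yields the reflection amplitude r = (k₁ − k₂)/(k₁ + k₂) = 0.2026; thus R = |r|² = 0.04106, T = 0.9589.

T = 0.959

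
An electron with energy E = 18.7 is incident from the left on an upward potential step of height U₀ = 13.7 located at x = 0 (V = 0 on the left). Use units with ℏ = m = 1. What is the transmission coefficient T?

The wavenumbers are k₁ = √(2mE)/ℏ = 6.116 on the left and k₂ = √(2m(E − U₀))/ℏ = 3.162 on the right.
Matching ψ and ψ′ at x = 0 gives r = (k₁ − k₂)/(k₁ + k₂), so R = r² = 0.1013 and T = 1 − R = 0.8987.

T = 0.899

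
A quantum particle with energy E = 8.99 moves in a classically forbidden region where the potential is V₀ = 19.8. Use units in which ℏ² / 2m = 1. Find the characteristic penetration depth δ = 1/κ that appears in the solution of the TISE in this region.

δ = 0.304

Since E < V₀ the TISE in this region is ψ'' = κ²ψ with κ = √(2m(V₀ − E))/ℏ.
κ = √(2 × 0.5 × 10.81) = 3.288. The penetration depth is δ = 1/κ = 0.304.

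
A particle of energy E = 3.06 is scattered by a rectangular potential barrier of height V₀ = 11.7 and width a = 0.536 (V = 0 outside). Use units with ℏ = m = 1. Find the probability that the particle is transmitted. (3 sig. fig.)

T = 0.0354

Since E < V₀ the interior solution is evanescent with decay constant κ = √(2m(V₀ − E))/ℏ = 4.157.
κa = 2.228, sinh(κa) = 4.587.
Matching ψ, ψ′ at both faces gives T = [1 + V₀² sinh²(κa) / (4E(V₀ − E))]⁻¹ = 1/28.24 = 0.0354.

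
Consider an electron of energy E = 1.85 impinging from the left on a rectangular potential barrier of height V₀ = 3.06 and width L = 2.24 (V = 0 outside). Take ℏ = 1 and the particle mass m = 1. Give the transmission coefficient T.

T = 0.00359

E < V₀: inside the barrier ψ ∝ e^{±κx} with κ = √(2m(V₀ − E))/ℏ = 1.556.
κL = 3.485, sinh(κL) = 16.29.
The exact tunnelling result is T⁻¹ = 1 + V₀² sinh²(κL) / [4E(V₀ − E)] = 278.5, so T = 0.00359.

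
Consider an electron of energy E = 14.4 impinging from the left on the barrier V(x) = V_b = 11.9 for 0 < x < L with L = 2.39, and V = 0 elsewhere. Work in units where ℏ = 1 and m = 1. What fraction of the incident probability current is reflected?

E > V_b: inside the barrier k₂ = √(2m(E − V_b))/ℏ = 2.236, k₂L = 5.344.
T = [1 + V_b² sin²(k₂L) / (4E(E − V_b))]⁻¹ = 1/1.640 = 0.610.
R = 1 − T = 0.390.

R = 0.390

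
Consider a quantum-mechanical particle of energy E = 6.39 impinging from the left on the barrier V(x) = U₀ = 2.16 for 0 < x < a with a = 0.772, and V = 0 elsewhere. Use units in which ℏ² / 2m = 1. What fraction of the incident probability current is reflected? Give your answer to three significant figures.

R = 0.0414

E > U₀: inside the barrier k₂ = √(2m(E − U₀))/ℏ = 2.057, k₂a = 1.588.
T = [1 + U₀² sin²(k₂a) / (4E(E − U₀))]⁻¹ = 1/1.043 = 0.959.
R = 1 − T = 0.0414.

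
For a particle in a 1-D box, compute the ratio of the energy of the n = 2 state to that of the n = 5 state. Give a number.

E_n = n²π²ℏ²/(2mL²) so the ratio is n₂²/n₁² = 4/25 = 0.16.

0.16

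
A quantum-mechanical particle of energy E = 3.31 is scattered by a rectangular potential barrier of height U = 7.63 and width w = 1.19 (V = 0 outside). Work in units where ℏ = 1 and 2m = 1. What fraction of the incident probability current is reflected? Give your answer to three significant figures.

Since E < U the interior solution is evanescent with decay constant κ = √(2m(U − E))/ℏ = 2.078.
κw = 2.473, sinh(κw) = 5.889.
Matching ψ, ψ′ at both faces gives T = [1 + U² sinh²(κw) / (4E(U − E))]⁻¹ = 1/36.30 = 0.0275.
R = 1 − T = 0.972.

R = 0.972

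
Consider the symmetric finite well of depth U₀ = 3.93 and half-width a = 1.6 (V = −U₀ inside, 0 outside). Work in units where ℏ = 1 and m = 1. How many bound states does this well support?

The dimensionless depth is z₀ = a√(2mU₀)/ℏ = 1.6 × √(7.860) = 4.486.
A new bound state (alternating even/odd) appears each time z₀ passes a multiple of π/2, so N = ⌊2z₀/π⌋ + 1 = ⌊2.856⌋ + 1 = 3.

N = 3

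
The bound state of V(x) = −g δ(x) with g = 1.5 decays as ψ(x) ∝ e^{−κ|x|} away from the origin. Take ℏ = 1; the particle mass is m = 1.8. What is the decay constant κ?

Integrate −(ℏ²/2m)ψ'' − gδ(x)ψ = Eψ from −ε to +ε: the ψ'' term gives ψ'(0⁺) − ψ'(0⁻) and the δ term gives −(2mg/ℏ²)ψ(0).
With ψ ∝ e^{−κ|x|} this yields −2κ = −2mg/ℏ², so κ = mg/ℏ² = 2.700.

κ = 2.70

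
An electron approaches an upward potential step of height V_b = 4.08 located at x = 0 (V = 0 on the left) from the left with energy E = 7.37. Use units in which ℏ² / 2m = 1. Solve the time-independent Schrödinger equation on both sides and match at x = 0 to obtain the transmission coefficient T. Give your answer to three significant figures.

The wavenumbers are k₁ = √(2mE)/ℏ = 2.715 on the left and k₂ = √(2m(E − V_b))/ℏ = 1.814 on the right.
Matching ψ and ψ′ at x = 0 gives r = (k₁ − k₂)/(k₁ + k₂), so R = r² = 0.03958 and T = 1 − R = 0.9604.

T = 0.960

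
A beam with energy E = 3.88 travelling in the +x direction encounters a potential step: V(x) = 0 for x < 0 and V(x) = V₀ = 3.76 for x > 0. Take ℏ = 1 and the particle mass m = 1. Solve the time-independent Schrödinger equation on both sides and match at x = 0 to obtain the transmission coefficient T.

T = 0.509

On each side the TISE gives plane waves with k = √(2m(E − V))/ℏ: k₁ = √(2·1·3.88) = 2.786, k₂ = √(2·1·0.12) = 0.4899.
Matching ψ and ψ′ at x = 0 gives r = (k₁ − k₂)/(k₁ + k₂), so R = r² = 0.4912 and T = 1 − R = 0.5088.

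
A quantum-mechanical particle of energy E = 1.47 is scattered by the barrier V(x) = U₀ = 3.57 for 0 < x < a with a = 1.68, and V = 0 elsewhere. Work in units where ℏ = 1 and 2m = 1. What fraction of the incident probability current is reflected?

E < U₀: inside the barrier ψ ∝ e^{±κx} with κ = √(2m(U₀ − E))/ℏ = 1.449.
κa = 2.435, sinh(κa) = 5.662.
The exact tunnelling result is T⁻¹ = 1 + U₀² sinh²(κa) / [4E(U₀ − E)] = 34.08, so T = 0.0293.
R = 1 − T = 0.971.

R = 0.971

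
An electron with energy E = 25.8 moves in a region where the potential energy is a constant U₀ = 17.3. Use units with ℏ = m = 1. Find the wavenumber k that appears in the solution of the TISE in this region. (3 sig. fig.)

With E > U₀ the solution is oscillatory, ψ ∝ e^{±ikx} with k = √(2m(E − U₀))/ℏ.
k = √(2 × 1 × 8.5) = 4.123.

k = 4.12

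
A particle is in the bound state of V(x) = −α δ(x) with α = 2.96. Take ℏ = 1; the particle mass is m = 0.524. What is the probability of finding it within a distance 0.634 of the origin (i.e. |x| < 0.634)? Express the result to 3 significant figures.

P = 0.860

The normalised bound state is ψ = √κ e^{−κ|x|} with κ = mα/ℏ² = 1.551.
P(|x| < d) = ∫_{−d}^{d} κ e^{−2κ|x|} dx = 1 − e^{−2κd} = 1 − e^{−1.967} = 0.8601.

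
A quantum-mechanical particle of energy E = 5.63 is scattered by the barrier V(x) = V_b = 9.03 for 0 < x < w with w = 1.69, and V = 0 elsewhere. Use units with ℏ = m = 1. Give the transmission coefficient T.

Since E < V_b the interior solution is evanescent with decay constant κ = √(2m(V_b − E))/ℏ = 2.608.
κw = 4.407, sinh(κw) = 41.00.
Matching ψ, ψ′ at both faces gives T = [1 + V_b² sinh²(κw) / (4E(V_b − E))]⁻¹ = 1/1792 = 0.000558.

T = 0.000558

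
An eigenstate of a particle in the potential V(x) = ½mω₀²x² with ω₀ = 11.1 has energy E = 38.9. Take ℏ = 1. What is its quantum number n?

E_n = ℏω₀(n + ½) ⇒ n = E/(ℏω₀) − ½ = 38.9/11.1 − 0.5 = 3.005 → n = 3.

n = 3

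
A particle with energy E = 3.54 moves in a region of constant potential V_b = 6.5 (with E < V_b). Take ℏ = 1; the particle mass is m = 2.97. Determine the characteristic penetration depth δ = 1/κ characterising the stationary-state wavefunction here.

Since E < V_b the TISE in this region is ψ'' = κ²ψ with κ = √(2m(V_b − E))/ℏ.
κ = √(2 × 2.97 × 2.96) = 4.193. The penetration depth is δ = 1/κ = 0.238.

δ = 0.238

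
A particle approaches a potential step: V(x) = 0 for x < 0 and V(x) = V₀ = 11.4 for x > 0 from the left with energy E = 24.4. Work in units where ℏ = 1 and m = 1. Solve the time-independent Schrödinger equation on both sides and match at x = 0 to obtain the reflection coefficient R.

R = 0.0244

The wavenumbers are k₁ = √(2mE)/ℏ = 6.986 on the left and k₂ = √(2m(E − V₀))/ℏ = 5.099 on the right.
Matching ψ and ψ′ at x = 0 gives r = (k₁ − k₂)/(k₁ + k₂), so R = r² = 0.02437 and T = 1 − R = 0.9756.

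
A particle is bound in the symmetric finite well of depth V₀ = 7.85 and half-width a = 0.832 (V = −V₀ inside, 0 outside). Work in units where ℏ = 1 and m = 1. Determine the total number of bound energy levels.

Define the well-strength parameter z₀ = (a/ℏ)√(2mV₀) = 0.832 × √(2·1·7.85) = 3.297.
The even/odd transcendental equations gain one root per π/2 in z₀, giving N = 1 + ⌊2z₀/π⌋ = 1 + ⌊2.099⌋ = 3.

N = 3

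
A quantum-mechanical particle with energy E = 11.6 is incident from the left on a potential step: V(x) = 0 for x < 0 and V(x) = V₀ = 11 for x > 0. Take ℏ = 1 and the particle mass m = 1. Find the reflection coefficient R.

R = 0.396

On each side the TISE gives plane waves with k = √(2m(E − V))/ℏ: k₁ = √(2·1·11.6) = 4.817, k₂ = √(2·1·0.6) = 1.095.
Continuity of ψ and ψ′ at the step yields the reflection amplitude r = (k₁ − k₂)/(k₁ + k₂) = 0.6294; thus R = |r|² = 0.3962, T = 0.6038.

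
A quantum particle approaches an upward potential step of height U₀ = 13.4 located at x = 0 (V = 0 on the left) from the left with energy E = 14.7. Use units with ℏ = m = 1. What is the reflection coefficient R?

The wavenumbers are k₁ = √(2mE)/ℏ = 5.422 on the left and k₂ = √(2m(E − U₀))/ℏ = 1.612 on the right.
Matching ψ and ψ′ at x = 0 gives r = (k₁ − k₂)/(k₁ + k₂), so R = r² = 0.2933 and T = 1 − R = 0.7067.

R = 0.293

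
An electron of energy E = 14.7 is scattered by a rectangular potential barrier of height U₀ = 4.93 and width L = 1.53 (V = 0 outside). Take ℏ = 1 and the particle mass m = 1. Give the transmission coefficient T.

E > U₀: inside the barrier k₂ = √(2m(E − U₀))/ℏ = 4.420, k₂L = 6.763.
T = [1 + U₀² sin²(k₂L) / (4E(E − U₀))]⁻¹ = 1/1.009 = 0.991.

T = 0.991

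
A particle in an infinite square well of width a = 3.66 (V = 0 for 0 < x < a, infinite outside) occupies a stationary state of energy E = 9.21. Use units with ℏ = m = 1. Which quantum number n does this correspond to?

From E_n = n²π²ℏ²/(2ma²) invert to n = √(2ma²E)/(πℏ).
n = (3.66/π) × √(2 × 1 × 9.21) = 5.000 → n = 5.

n = 5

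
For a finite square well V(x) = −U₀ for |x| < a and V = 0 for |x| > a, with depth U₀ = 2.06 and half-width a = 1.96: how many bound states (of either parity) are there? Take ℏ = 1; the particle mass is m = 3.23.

Define the well-strength parameter z₀ = (a/ℏ)√(2mU₀) = 1.96 × √(2·3.23·2.06) = 7.150.
The even/odd transcendental equations gain one root per π/2 in z₀, giving N = 1 + ⌊2z₀/π⌋ = 1 + ⌊4.552⌋ = 5.

N = 5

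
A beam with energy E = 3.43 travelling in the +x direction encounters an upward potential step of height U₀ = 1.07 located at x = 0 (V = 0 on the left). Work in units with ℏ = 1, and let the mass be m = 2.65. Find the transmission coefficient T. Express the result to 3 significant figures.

T = 0.991

On each side the TISE gives plane waves with k = √(2m(E − V))/ℏ: k₁ = √(2·2.65·3.43) = 4.264, k₂ = √(2·2.65·2.36) = 3.537.
Continuity of ψ and ψ′ at the step yields the reflection amplitude r = (k₁ − k₂)/(k₁ + k₂) = 0.09320; thus R = |r|² = 0.008687, T = 0.9913.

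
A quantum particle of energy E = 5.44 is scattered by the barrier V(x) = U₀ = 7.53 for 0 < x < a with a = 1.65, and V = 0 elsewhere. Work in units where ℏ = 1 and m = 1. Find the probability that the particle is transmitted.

T = 0.00376

E < U₀: inside the barrier ψ ∝ e^{±κx} with κ = √(2m(U₀ − E))/ℏ = 2.045.
κa = 3.373, sinh(κa) = 14.57.
Matching ψ, ψ′ at both faces gives T = [1 + U₀² sinh²(κa) / (4E(U₀ − E))]⁻¹ = 1/265.7 = 0.00376.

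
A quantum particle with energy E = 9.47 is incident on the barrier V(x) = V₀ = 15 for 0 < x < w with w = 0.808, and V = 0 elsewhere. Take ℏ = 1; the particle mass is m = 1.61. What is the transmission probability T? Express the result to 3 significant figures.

T = 0.00406

E < V₀: inside the barrier ψ ∝ e^{±κx} with κ = √(2m(V₀ − E))/ℏ = 4.220.
κw = 3.410, sinh(κw) = 15.11.
Matching ψ, ψ′ at both faces gives T = [1 + V₀² sinh²(κw) / (4E(V₀ − E))]⁻¹ = 1/246.2 = 0.00406.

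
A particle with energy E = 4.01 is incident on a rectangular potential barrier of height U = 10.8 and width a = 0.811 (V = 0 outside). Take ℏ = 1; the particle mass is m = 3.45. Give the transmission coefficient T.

T = 0.0000563

E < U: inside the barrier ψ ∝ e^{±κx} with κ = √(2m(U − E))/ℏ = 6.845.
κa = 5.551, sinh(κa) = 128.8.
Matching ψ, ψ′ at both faces gives T = [1 + U² sinh²(κa) / (4E(U − E))]⁻¹ = 1/17760 = 0.0000563.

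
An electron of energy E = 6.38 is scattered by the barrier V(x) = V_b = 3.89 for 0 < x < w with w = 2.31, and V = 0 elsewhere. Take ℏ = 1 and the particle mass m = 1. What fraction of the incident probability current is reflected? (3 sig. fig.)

R = 0.163

E > V_b: inside the barrier k₂ = √(2m(E − V_b))/ℏ = 2.232, k₂w = 5.155.
T = [1 + V_b² sin²(k₂w) / (4E(E − V_b))]⁻¹ = 1/1.194 = 0.837.
R = 1 − T = 0.163.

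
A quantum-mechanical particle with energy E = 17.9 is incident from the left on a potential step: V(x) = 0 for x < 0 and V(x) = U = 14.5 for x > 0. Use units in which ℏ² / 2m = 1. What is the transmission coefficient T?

On each side the TISE gives plane waves with k = √(2m(E − V))/ℏ: k₁ = √(2·½·17.9) = 4.231, k₂ = √(2·½·3.4) = 1.844.
Continuity of ψ and ψ′ at the step yields the reflection amplitude r = (k₁ − k₂)/(k₁ + k₂) = 0.3929; thus R = |r|² = 0.1544, T = 0.8456.

T = 0.846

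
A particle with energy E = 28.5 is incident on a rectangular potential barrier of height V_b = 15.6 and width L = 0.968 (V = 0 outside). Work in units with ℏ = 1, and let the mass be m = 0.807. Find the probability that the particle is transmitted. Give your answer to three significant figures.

E > V_b: inside the barrier k₂ = √(2m(E − V_b))/ℏ = 4.563, k₂L = 4.417.
T = [1 + V_b² sin²(k₂L) / (4E(E − V_b))]⁻¹ = 1/1.151 = 0.868.

T = 0.868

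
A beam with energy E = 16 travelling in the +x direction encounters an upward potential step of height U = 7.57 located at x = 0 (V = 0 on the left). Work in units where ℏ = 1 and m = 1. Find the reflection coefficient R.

On each side the TISE gives plane waves with k = √(2m(E − V))/ℏ: k₁ = √(2·1·16) = 5.657, k₂ = √(2·1·8.43) = 4.106.
Continuity of ψ and ψ′ at the step yields the reflection amplitude r = (k₁ − k₂)/(k₁ + k₂) = 0.1588; thus R = |r|² = 0.02523, T = 0.9748.

R = 0.0252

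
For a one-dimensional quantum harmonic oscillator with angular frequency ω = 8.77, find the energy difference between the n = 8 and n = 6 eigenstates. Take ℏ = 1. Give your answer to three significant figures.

E_n = ℏω(n + ½), so ΔE = (8 − 6) ℏω = 2 × 8.77 = 17.54.

ΔE = 17.5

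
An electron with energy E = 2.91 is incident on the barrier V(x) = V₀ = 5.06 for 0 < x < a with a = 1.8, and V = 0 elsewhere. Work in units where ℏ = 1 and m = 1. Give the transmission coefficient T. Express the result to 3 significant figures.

E < V₀: inside the barrier ψ ∝ e^{±κx} with κ = √(2m(V₀ − E))/ℏ = 2.074.
κa = 3.733, sinh(κa) = 20.88.
Matching ψ, ψ′ at both faces gives T = [1 + V₀² sinh²(κa) / (4E(V₀ − E))]⁻¹ = 1/447.1 = 0.00224.

T = 0.00224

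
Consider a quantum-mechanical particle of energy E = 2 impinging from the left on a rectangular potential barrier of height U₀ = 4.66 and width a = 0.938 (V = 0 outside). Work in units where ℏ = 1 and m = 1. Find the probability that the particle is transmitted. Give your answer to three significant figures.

E < U₀: inside the barrier ψ ∝ e^{±κx} with κ = √(2m(U₀ − E))/ℏ = 2.307.
κa = 2.164, sinh(κa) = 4.293.
The exact tunnelling result is T⁻¹ = 1 + U₀² sinh²(κa) / [4E(U₀ − E)] = 19.81, so T = 0.0505.

T = 0.0505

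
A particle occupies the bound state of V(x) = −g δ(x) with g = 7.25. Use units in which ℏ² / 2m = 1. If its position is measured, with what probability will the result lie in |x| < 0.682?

The normalised bound state is ψ = √κ e^{−κ|x|} with κ = mg/ℏ² = 3.625.
P(|x| < d) = ∫_{−d}^{d} κ e^{−2κ|x|} dx = 1 − e^{−2κd} = 1 − e^{−4.945} = 0.9929.

P = 0.993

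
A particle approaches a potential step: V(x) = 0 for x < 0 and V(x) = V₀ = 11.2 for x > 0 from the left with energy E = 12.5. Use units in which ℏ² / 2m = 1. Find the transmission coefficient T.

The wavenumbers are k₁ = √(2mE)/ℏ = 3.536 on the left and k₂ = √(2m(E − V₀))/ℏ = 1.140 on the right.
Matching ψ and ψ′ at x = 0 gives r = (k₁ − k₂)/(k₁ + k₂), so R = r² = 0.2624 and T = 1 − R = 0.7376.

T = 0.738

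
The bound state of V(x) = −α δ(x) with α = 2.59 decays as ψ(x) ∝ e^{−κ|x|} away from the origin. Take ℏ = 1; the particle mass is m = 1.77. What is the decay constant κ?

κ = 4.58

Integrating the TISE across x = 0 gives the cusp condition ψ'(0⁺) − ψ'(0⁻) = −(2mα/ℏ²)ψ(0).
With ψ ∝ e^{−κ|x|} this yields −2κ = −2mα/ℏ², so κ = mα/ℏ² = 4.584.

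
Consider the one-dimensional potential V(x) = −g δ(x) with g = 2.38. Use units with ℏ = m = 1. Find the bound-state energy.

The bound state is ψ(x) = √κ e^{−κ|x|}. The derivative jump ψ'(0⁺) − ψ'(0⁻) = −(2mg/ℏ²)ψ(0) fixes κ = mg/ℏ² = 2.380.
Then E = −ℏ²κ²/(2m) = −mg²/(2ℏ²) = -2.832.

E = -2.83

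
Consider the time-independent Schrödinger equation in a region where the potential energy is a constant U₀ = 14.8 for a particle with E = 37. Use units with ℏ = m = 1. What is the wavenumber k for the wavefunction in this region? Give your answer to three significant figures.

k = 6.66

With E > U₀ the solution is oscillatory, ψ ∝ e^{±ikx} with k = √(2m(E − U₀))/ℏ.
k = √(2 × 1 × 22.2) = 6.663.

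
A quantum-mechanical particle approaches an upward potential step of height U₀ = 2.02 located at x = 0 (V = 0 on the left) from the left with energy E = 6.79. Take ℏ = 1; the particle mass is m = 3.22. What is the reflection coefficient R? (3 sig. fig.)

R = 0.00775

The wavenumbers are k₁ = √(2mE)/ℏ = 6.613 on the left and k₂ = √(2m(E − U₀))/ℏ = 5.542 on the right.
Continuity of ψ and ψ′ at the step yields the reflection amplitude r = (k₁ − k₂)/(k₁ + k₂) = 0.08805; thus R = |r|² = 0.007752, T = 0.9922.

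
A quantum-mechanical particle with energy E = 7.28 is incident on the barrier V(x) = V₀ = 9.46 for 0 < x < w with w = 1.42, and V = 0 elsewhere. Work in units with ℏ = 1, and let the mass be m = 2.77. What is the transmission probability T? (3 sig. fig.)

E < V₀: inside the barrier ψ ∝ e^{±κx} with κ = √(2m(V₀ − E))/ℏ = 3.475.
κw = 4.935, sinh(κw) = 69.52.
The exact tunnelling result is T⁻¹ = 1 + V₀² sinh²(κw) / [4E(V₀ − E)] = 6814, so T = 0.000147.

T = 0.000147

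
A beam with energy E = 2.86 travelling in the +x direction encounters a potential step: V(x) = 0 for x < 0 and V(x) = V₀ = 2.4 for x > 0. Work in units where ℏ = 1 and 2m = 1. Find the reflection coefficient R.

R = 0.183

On each side the TISE gives plane waves with k = √(2m(E − V))/ℏ: k₁ = √(2·½·2.86) = 1.691, k₂ = √(2·½·0.46) = 0.6782.
Matching ψ and ψ′ at x = 0 gives r = (k₁ − k₂)/(k₁ + k₂), so R = r² = 0.1828 and T = 1 − R = 0.8172.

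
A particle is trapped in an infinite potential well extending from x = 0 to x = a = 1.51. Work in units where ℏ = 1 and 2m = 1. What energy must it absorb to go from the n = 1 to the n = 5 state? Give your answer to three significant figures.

E_n = n²π²ℏ²/(2ma²), so ΔE = (5² − 1²) π²ℏ²/(2ma²).
ΔE = 24 × π² / (2 × 0.5 × 1.51²) = 103.9.

ΔE = 104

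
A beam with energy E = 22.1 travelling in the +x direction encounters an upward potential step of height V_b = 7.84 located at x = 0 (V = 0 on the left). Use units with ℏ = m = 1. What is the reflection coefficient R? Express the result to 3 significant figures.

The wavenumbers are k₁ = √(2mE)/ℏ = 6.648 on the left and k₂ = √(2m(E − V_b))/ℏ = 5.340 on the right.
Continuity of ψ and ψ′ at the step yields the reflection amplitude r = (k₁ − k₂)/(k₁ + k₂) = 0.1091; thus R = |r|² = 0.01190, T = 0.9881.

R = 0.0119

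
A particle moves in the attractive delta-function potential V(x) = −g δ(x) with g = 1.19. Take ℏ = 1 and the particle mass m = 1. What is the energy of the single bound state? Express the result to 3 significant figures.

For x ≠ 0 the bound state is ψ ∝ e^{−κ|x|}; integrating the TISE across the delta gives the cusp condition 2κ = 2mg/ℏ², so κ = 1.190.
Then E = −ℏ²κ²/(2m) = −mg²/(2ℏ²) = -0.7081.

E = -0.708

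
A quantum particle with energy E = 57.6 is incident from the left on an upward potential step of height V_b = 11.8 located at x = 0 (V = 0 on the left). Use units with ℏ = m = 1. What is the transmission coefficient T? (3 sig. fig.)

The wavenumbers are k₁ = √(2mE)/ℏ = 10.73 on the left and k₂ = √(2m(E − V_b))/ℏ = 9.571 on the right.
Matching ψ and ψ′ at x = 0 gives r = (k₁ − k₂)/(k₁ + k₂), so R = r² = 0.003277 and T = 1 − R = 0.9967.

T = 0.997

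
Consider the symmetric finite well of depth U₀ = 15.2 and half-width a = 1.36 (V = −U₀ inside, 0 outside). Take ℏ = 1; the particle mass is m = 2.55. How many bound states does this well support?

N = 8

The dimensionless depth is z₀ = a√(2mU₀)/ℏ = 1.36 × √(77.52) = 11.97.
A new bound state (alternating even/odd) appears each time z₀ passes a multiple of π/2, so N = ⌊2z₀/π⌋ + 1 = ⌊7.623⌋ + 1 = 8.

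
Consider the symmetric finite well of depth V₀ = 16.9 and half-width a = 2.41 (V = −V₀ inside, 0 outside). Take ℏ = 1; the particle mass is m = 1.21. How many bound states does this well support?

Define the well-strength parameter z₀ = (a/ℏ)√(2mV₀) = 2.41 × √(2·1.21·16.9) = 15.41.
A new bound state (alternating even/odd) appears each time z₀ passes a multiple of π/2, so N = ⌊2z₀/π⌋ + 1 = ⌊9.812⌋ + 1 = 10.

N = 10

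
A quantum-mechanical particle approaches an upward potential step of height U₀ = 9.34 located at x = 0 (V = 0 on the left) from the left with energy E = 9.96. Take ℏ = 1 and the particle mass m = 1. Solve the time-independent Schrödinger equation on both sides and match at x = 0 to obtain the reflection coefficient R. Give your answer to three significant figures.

R = 0.361

On each side the TISE gives plane waves with k = √(2m(E − V))/ℏ: k₁ = √(2·1·9.96) = 4.463, k₂ = √(2·1·0.62) = 1.114.
Matching ψ and ψ′ at x = 0 gives r = (k₁ − k₂)/(k₁ + k₂), so R = r² = 0.3608 and T = 1 − R = 0.6392.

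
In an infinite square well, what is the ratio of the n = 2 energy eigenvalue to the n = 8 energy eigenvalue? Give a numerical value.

0.0625

E_n = n²π²ℏ²/(2mL²) so the ratio is n₂²/n₁² = 4/64 = 0.0625.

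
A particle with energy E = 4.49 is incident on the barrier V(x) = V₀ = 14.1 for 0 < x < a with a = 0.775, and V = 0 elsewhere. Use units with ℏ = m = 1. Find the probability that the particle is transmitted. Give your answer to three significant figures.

Since E < V₀ the interior solution is evanescent with decay constant κ = √(2m(V₀ − E))/ℏ = 4.384.
κa = 3.398, sinh(κa) = 14.93.
Matching ψ, ψ′ at both faces gives T = [1 + V₀² sinh²(κa) / (4E(V₀ − E))]⁻¹ = 1/257.8 = 0.00388.

T = 0.00388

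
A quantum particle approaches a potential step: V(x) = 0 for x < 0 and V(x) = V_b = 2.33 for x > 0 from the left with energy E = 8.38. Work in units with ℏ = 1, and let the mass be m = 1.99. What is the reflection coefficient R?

The wavenumbers are k₁ = √(2mE)/ℏ = 5.775 on the left and k₂ = √(2m(E − V_b))/ℏ = 4.907 on the right.
Matching ψ and ψ′ at x = 0 gives r = (k₁ − k₂)/(k₁ + k₂), so R = r² = 0.006604 and T = 1 − R = 0.9934.

R = 0.00660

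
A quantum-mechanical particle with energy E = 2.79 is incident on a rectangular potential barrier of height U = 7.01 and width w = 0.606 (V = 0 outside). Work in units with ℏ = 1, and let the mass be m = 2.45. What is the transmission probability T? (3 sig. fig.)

T = 0.0154

Since E < U the interior solution is evanescent with decay constant κ = √(2m(U − E))/ℏ = 4.547.
κw = 2.756, sinh(κw) = 7.834.
Matching ψ, ψ′ at both faces gives T = [1 + U² sinh²(κw) / (4E(U − E))]⁻¹ = 1/65.04 = 0.0154.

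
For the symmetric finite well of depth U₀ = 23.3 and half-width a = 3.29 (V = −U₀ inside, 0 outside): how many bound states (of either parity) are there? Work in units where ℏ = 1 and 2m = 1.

N = 11

The dimensionless depth is z₀ = a√(2mU₀)/ℏ = 3.29 × √(23.30) = 15.88.
A new bound state (alternating even/odd) appears each time z₀ passes a multiple of π/2, so N = ⌊2z₀/π⌋ + 1 = ⌊10.11⌋ + 1 = 11.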